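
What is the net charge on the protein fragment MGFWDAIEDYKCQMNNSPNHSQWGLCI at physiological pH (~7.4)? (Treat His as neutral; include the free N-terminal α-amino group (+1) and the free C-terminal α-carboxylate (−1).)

-2

At pH ~7.4 the Lys and Arg side chains are protonated (+1), the Asp and Glu side chains are deprotonated (−1), and with His taken as neutral all other side chains carry no charge.
Positive (K, R): K11 → +1.
Negative (D, E): D5, E8, D9 → −3.
The N-terminus (+1) and C-terminus (−1) cancel.
Net charge = (+1) + (−3) = −2.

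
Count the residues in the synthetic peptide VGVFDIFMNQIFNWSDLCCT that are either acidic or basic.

Acidic: D, E. Basic: H, K, R.
Acidic residues here: D5, D16 (2).
Basic residues here: none (0).
The two groups share no amino acid, so total = 2 + 0 = 2.

2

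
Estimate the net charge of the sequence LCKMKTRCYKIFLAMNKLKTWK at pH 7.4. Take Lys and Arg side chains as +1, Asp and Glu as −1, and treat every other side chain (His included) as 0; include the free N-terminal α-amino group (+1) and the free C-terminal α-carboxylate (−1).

+7

Positive (K, R): K3, K5, R7, K10, K17, K19, K22 → +7.
Negative (D, E): none → −0.
The N-terminus (+1) and C-terminus (−1) cancel.
Net charge = (+7) + (−0) = +7.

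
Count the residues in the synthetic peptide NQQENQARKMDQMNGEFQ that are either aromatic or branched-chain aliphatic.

1

Aromatic: F, W, Y. Branched-chain aliphatic: I, L, V.
Aromatic residues here: F17 (1).
Branched-chain aliphatic residues here: none (0).
The two groups share no amino acid, so total = 1 + 0 = 1.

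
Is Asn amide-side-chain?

Yes

Only N (asparagine) and Q (glutamine) carry a side-chain carboxamide.
Asparagine is in this group.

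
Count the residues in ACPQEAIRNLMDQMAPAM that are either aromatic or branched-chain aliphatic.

Aromatic: F, W, Y. Branched-chain aliphatic: I, L, V.
Aromatic residues here: none (0).
Branched-chain aliphatic residues here: I7, L10 (2).
The two groups share no amino acid, so total = 0 + 2 = 2.

2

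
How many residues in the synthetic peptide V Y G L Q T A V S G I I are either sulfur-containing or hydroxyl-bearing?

3

Sulfur-containing: C, M. Hydroxyl-bearing: S, T, Y.
Sulfur-containing residues here: none (0).
Hydroxyl-bearing residues here: Y2, T6, S9 (3).
The two groups share no amino acid, so total = 0 + 3 = 3.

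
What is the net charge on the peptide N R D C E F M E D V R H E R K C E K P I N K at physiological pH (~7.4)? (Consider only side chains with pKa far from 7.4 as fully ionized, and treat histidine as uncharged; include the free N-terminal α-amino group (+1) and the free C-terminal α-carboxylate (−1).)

0

At pH ~7.4 the Lys and Arg side chains are protonated (+1), the Asp and Glu side chains are deprotonated (−1), and with His taken as neutral all other side chains carry no charge.
Positive (K, R): R2, R11, R14, K15, K18, K22 → +6.
Negative (D, E): D3, E5, E8, D9, E13, E17 → −6.
The N-terminus (+1) and C-terminus (−1) cancel.
Net charge = (+6) + (−6) = 0.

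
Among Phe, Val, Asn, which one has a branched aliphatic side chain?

The BCAAs are Val, Leu, and Ile — aliphatic side chains with a branch point.
Of the listed options, only Val belongs to this group.

Val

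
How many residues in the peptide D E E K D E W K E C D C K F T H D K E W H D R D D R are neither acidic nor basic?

Acidic: D, E. Basic: K, R, H. All other residues are neither.
Matching residues: W7, C10, C12, F14, T15, W20.

6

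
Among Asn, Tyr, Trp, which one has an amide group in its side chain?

Asparagine (N) and glutamine (Q) have uncharged amide side chains.
Of the listed options, only Asn belongs to this group.

Asn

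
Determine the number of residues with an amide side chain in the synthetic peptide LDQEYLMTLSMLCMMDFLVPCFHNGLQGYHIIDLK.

The amide-side-chain residues are Asn (N) and Gln (Q).
Matching residues: Q3, N24, Q27.

3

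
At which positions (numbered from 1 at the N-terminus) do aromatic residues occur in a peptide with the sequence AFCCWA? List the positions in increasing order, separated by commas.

2, 5

F, W, and Y each carry an aromatic ring on the side chain.
Matching residues: F2, W5.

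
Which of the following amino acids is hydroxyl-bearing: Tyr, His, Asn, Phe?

Tyr

S, T, and Y are the three residues with a side-chain hydroxyl.
Of the listed options, only Tyr belongs to this group.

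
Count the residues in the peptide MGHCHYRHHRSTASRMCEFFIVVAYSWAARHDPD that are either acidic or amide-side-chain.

Acidic: D, E. Amide-side-chain: N, Q.
Acidic residues here: E18, D32, D34 (3).
Amide-side-chain residues here: none (0).
The two groups share no amino acid, so total = 3 + 0 = 3.

3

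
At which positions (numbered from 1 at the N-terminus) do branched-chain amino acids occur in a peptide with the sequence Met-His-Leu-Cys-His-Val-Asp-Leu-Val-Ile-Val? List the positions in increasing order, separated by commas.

V, L, and I make up the branched-chain aliphatic group.
Matching residues: Leu3, Val6, Leu8, Val9, Ile10, Val11.

3, 6, 8, 9, 10, 11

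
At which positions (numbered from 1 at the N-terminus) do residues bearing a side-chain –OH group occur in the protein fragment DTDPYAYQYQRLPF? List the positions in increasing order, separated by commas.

2, 5, 7, 9

S, T, and Y are the three residues with a side-chain hydroxyl.
Matching residues: T2, Y5, Y7, Y9.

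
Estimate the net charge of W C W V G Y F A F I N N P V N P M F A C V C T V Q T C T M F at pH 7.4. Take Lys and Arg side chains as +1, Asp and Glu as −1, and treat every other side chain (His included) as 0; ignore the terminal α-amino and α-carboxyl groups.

0

Positive (K, R): none → +0.
Negative (D, E): none → −0.
Net charge = (+0) + (−0) = 0.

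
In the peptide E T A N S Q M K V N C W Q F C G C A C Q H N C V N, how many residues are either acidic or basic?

Acidic: D, E. Basic: H, K, R.
Acidic residues here: E1 (1).
Basic residues here: K8, H21 (2).
The two groups share no amino acid, so total = 1 + 2 = 3.

3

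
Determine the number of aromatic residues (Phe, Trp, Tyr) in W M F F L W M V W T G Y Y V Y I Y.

Matching residues: W1, F3, F4, W6, W9, Y12, Y13, Y15, Y17.

9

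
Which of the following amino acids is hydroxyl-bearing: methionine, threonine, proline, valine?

threonine

S, T, and Y are the three residues with a side-chain hydroxyl.
Of the listed options, only threonine belongs to this group.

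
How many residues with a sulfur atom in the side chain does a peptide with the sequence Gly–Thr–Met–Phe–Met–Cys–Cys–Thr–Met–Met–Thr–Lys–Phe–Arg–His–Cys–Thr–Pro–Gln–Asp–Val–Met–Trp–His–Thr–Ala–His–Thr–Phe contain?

Cysteine (C, thiol) and methionine (M, thioether) are the two sulfur-containing amino acids.
Matching residues: Met3, Met5, Cys6, Cys7, Met9, Met10, Cys16, Met22.

8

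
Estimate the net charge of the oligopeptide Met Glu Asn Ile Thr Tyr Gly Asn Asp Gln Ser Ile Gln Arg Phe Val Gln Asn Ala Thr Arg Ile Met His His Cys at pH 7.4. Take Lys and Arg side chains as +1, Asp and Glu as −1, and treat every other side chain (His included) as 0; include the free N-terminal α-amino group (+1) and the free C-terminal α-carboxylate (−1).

Positive (K, R): Arg14, Arg21 → +2.
Negative (D, E): Glu2, Asp9 → −2.
The N-terminus (+1) and C-terminus (−1) cancel.
Net charge = (+2) + (−2) = 0.

0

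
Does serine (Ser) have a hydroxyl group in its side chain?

The –OH-bearing residues are Ser, Thr (aliphatic alcohols), and Tyr (phenol).
Serine is in this group.

Yes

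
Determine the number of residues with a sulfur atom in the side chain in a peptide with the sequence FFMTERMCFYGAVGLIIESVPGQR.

Only Cys (C) and Met (M) have a sulfur atom in the side chain.
Matching residues: M3, M7, C8.

3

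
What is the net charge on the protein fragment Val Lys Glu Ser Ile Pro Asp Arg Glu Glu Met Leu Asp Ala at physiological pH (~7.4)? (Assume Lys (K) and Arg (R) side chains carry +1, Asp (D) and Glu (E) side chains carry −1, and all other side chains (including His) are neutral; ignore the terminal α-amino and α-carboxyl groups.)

-3

Positive (K, R): Lys2, Arg8 → +2.
Negative (D, E): Glu3, Asp7, Glu9, Glu10, Asp13 → −5.
Net charge = (+2) + (−5) = −3.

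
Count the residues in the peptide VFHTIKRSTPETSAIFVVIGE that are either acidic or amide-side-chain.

Acidic: D, E. Amide-side-chain: N, Q.
Acidic residues here: E11, E21 (2).
Amide-side-chain residues here: none (0).
The two groups share no amino acid, so total = 2 + 0 = 2.

2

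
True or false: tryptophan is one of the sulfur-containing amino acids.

False

Only Cys (C) and Met (M) have a sulfur atom in the side chain.
Tryptophan is not in this group.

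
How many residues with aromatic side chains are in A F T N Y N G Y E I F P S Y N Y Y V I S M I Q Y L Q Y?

9

Phenylalanine (F), tryptophan (W), and tyrosine (Y) have aromatic ring side chains.
Matching residues: F2, Y5, Y8, F11, Y14, Y16, Y17, Y24, Y27.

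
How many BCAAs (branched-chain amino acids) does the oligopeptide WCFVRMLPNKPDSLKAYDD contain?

3

Valine (V), leucine (L), and isoleucine (I) are the branched-chain amino acids.
Matching residues: V4, L7, L14.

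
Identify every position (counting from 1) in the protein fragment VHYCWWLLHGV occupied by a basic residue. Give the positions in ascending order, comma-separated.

Lysine (K), arginine (R), and histidine (H) have basic, nitrogen-containing side chains.
Matching residues: H2, H9.

2, 9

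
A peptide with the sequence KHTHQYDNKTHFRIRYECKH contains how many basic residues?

9

The basic amino acids are Lys (K), Arg (R), and His (H).
Matching residues: K1, H2, H4, K9, H11, R13, R15, K19, H20.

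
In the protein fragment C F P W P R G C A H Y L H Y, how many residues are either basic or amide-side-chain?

Basic: H, K, R. Amide-side-chain: N, Q.
Basic residues here: R6, H10, H13 (3).
Amide-side-chain residues here: none (0).
The two groups share no amino acid, so total = 3 + 0 = 3.

3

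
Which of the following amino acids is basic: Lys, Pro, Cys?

Lys

The basic amino acids are Lys (K), Arg (R), and His (H).
Of the listed options, only Lys belongs to this group.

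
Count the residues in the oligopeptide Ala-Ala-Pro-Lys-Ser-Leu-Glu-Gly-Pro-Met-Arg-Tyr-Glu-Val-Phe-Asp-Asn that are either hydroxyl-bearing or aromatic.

Hydroxyl-bearing: S, T, Y. Aromatic: F, W, Y.
Hydroxyl-bearing residues here: Ser5, Tyr12 (2).
Aromatic residues here: Tyr12, Phe15 (2).
Y is in both groups, so the 1 Y residue must not be double-counted.
Total = 2 + 2 − 1 = 3.

3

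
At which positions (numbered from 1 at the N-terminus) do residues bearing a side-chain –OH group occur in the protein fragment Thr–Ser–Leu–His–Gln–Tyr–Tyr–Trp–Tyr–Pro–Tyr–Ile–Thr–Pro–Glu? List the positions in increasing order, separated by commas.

The –OH-bearing residues are Ser, Thr (aliphatic alcohols), and Tyr (phenol).
Matching residues: Thr1, Ser2, Tyr6, Tyr7, Tyr9, Tyr11, Thr13.

1, 2, 6, 7, 9, 11, 13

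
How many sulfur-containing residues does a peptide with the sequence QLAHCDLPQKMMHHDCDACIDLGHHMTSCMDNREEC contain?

Only Cys (C) and Met (M) have a sulfur atom in the side chain.
Matching residues: C5, M11, M12, C16, C19, M26, C29, M30, C36.

9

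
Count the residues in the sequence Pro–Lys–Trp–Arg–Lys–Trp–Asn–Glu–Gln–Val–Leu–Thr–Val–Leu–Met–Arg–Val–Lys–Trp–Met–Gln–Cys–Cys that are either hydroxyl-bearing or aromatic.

Hydroxyl-bearing: S, T, Y. Aromatic: F, W, Y.
Hydroxyl-bearing residues here: Thr12 (1).
Aromatic residues here: Trp3, Trp6, Trp19 (3).
(Y belongs to both groups, but none appear in this sequence.) Total = 1 + 3 = 4.

4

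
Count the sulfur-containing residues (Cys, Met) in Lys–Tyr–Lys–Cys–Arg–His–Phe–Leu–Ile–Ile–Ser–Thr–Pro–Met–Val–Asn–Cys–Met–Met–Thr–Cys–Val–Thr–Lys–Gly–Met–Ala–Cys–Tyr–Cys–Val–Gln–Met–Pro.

10

Matching residues: Cys4, Met14, Cys17, Met18, Met19, Cys21, Met26, Cys28, Cys30, Met33.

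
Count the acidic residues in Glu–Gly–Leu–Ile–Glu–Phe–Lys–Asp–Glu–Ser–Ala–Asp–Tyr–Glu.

Only D (aspartate) and E (glutamate) carry a side-chain carboxylic acid.
Matching residues: Glu1, Glu5, Asp8, Glu9, Asp12, Glu14.

6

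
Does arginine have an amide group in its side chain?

No

Only N (asparagine) and Q (glutamine) carry a side-chain carboxamide.
Arginine is not in this group.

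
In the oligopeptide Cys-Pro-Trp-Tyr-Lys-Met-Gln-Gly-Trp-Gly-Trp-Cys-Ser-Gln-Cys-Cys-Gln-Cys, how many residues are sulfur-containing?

The sulfur-bearing residues are cysteine (–SH) and methionine (–S–CH₃).
Matching residues: Cys1, Met6, Cys12, Cys15, Cys16, Cys18.

6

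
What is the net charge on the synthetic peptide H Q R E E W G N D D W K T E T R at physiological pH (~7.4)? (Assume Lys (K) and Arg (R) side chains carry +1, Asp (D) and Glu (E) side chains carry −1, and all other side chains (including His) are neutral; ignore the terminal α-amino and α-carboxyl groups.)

Positive (K, R): R3, K12, R16 → +3.
Negative (D, E): E4, E5, D9, D10, E14 → −5.
Net charge = (+3) + (−5) = −2.

-2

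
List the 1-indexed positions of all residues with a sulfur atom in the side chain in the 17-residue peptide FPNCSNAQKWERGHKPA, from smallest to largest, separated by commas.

4

Only Cys (C) and Met (M) have a sulfur atom in the side chain.
Matching residues: C4.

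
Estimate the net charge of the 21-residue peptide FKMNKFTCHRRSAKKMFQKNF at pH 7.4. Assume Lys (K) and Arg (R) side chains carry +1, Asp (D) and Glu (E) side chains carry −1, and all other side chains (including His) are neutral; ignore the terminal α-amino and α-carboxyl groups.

Positive (K, R): K2, K5, R10, R11, K14, K15, K19 → +7.
Negative (D, E): none → −0.
Net charge = (+7) + (−0) = +7.

+7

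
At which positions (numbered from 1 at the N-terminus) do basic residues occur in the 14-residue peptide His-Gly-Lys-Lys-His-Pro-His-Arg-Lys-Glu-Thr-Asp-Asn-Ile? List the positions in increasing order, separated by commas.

The basic amino acids are Lys (K), Arg (R), and His (H).
Matching residues: His1, Lys3, Lys4, His5, His7, Arg8, Lys9.

1, 3, 4, 5, 7, 8, 9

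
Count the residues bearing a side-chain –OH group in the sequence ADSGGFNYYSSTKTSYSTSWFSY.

The –OH-bearing residues are Ser, Thr (aliphatic alcohols), and Tyr (phenol).
Matching residues: S3, Y8, Y9, S10, S11, T12, T14, S15, Y16, S17, T18, S19, S22, Y23.

14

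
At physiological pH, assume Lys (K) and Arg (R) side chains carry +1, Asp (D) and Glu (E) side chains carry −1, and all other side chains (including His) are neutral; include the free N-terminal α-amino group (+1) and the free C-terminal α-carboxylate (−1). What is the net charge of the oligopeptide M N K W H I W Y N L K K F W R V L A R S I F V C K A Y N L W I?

+6

Positive (K, R): K3, K11, K12, R15, R19, K25 → +6.
Negative (D, E): none → −0.
The N-terminus (+1) and C-terminus (−1) cancel.
Net charge = (+6) + (−0) = +6.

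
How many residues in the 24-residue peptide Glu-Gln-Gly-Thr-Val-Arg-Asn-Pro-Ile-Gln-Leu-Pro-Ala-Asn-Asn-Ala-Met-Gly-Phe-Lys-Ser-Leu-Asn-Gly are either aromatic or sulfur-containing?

2

Aromatic: F, W, Y. Sulfur-containing: C, M.
Aromatic residues here: Phe19 (1).
Sulfur-containing residues here: Met17 (1).
The two groups share no amino acid, so total = 1 + 1 = 2.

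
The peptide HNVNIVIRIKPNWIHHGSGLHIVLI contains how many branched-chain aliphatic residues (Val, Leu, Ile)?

Matching residues: V3, I5, V6, I7, I9, I14, L20, I22, V23, L24, I25.

11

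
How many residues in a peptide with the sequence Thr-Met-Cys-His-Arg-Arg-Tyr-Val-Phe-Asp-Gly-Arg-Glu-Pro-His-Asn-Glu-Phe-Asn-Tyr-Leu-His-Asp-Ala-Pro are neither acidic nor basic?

Acidic: D, E. Basic: K, R, H. All other residues are neither.
Matching residues: Thr1, Met2, Cys3, Tyr7, Val8, Phe9, Gly11, Pro14, Asn16, Phe18, Asn19, Tyr20, Leu21, Ala24, Pro25.

15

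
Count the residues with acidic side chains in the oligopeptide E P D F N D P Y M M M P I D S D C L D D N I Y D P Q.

Aspartate (D) and glutamate (E) have carboxylic-acid side chains and are the acidic amino acids.
Matching residues: E1, D3, D6, D14, D16, D19, D20, D24.

8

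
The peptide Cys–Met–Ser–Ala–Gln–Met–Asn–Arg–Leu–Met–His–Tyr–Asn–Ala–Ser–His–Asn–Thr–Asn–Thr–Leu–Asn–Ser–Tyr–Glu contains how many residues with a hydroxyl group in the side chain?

S, T, and Y are the three residues with a side-chain hydroxyl.
Matching residues: Ser3, Tyr12, Ser15, Thr18, Thr20, Ser23, Tyr24.

7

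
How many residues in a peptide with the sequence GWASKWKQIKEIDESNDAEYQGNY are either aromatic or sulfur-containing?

4

Aromatic: F, W, Y. Sulfur-containing: C, M.
Aromatic residues here: W2, W6, Y20, Y24 (4).
Sulfur-containing residues here: none (0).
The two groups share no amino acid, so total = 4 + 0 = 4.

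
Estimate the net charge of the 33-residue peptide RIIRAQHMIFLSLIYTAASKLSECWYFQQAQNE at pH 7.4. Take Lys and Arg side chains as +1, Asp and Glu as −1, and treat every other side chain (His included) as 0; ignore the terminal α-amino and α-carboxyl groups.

+1

Positive (K, R): R1, R4, K20 → +3.
Negative (D, E): E23, E33 → −2.
Net charge = (+3) + (−2) = +1.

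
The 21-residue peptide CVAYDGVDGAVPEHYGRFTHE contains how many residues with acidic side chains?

4

Only D (aspartate) and E (glutamate) carry a side-chain carboxylic acid.
Matching residues: D5, D8, E13, E21.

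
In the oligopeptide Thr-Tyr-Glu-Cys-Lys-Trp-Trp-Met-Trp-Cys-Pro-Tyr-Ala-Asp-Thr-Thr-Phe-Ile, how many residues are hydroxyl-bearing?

5

S, T, and Y are the three residues with a side-chain hydroxyl.
Matching residues: Thr1, Tyr2, Tyr12, Thr15, Thr16.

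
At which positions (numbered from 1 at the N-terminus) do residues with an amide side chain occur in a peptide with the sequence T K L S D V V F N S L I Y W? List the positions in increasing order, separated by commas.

9

The amide-side-chain residues are Asn (N) and Gln (Q).
Matching residues: N9.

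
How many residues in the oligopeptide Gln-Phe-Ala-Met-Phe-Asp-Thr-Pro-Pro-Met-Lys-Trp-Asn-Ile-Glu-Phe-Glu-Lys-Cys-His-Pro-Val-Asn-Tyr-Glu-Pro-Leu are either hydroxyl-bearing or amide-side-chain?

5

Hydroxyl-bearing: S, T, Y. Amide-side-chain: N, Q.
Hydroxyl-bearing residues here: Thr7, Tyr24 (2).
Amide-side-chain residues here: Gln1, Asn13, Asn23 (3).
The two groups share no amino acid, so total = 2 + 3 = 5.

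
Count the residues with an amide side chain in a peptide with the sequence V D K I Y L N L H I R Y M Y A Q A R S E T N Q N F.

Asparagine (N) and glutamine (Q) have uncharged amide side chains.
Matching residues: N7, Q16, N22, Q23, N24.

5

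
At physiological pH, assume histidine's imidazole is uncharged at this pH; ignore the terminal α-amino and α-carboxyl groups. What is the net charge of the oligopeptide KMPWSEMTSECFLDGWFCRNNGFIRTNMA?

At pH ~7.4 the Lys and Arg side chains are protonated (+1), the Asp and Glu side chains are deprotonated (−1), and with His taken as neutral all other side chains carry no charge.
Positive (K, R): K1, R19, R25 → +3.
Negative (D, E): E6, E10, D14 → −3.
Net charge = (+3) + (−3) = 0.

0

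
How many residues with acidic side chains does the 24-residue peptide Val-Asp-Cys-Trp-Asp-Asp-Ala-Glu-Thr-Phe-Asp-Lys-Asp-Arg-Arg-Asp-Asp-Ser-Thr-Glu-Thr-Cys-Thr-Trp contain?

9

The acidic residues are Asp (D) and Glu (E), whose side chains end in a carboxylate group.
Matching residues: Asp2, Asp5, Asp6, Glu8, Asp11, Asp13, Asp16, Asp17, Glu20.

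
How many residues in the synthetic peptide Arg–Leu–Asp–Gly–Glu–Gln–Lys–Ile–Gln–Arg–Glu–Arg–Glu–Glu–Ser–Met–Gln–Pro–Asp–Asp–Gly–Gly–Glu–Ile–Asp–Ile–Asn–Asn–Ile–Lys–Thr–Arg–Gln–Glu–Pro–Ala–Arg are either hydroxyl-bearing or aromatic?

2

Hydroxyl-bearing: S, T, Y. Aromatic: F, W, Y.
Hydroxyl-bearing residues here: Ser15, Thr31 (2).
Aromatic residues here: none (0).
(Y belongs to both groups, but none appear in this sequence.) Total = 2 + 0 = 2.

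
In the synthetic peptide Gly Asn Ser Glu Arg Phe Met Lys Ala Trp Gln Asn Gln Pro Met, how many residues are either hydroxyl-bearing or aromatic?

Hydroxyl-bearing: S, T, Y. Aromatic: F, W, Y.
Hydroxyl-bearing residues here: Ser3 (1).
Aromatic residues here: Phe6, Trp10 (2).
(Y belongs to both groups, but none appear in this sequence.) Total = 1 + 2 = 3.

3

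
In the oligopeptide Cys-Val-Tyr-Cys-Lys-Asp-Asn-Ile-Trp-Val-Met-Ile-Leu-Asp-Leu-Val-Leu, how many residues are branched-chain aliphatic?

Valine (V), leucine (L), and isoleucine (I) are the branched-chain amino acids.
Matching residues: Val2, Ile8, Val10, Ile12, Leu13, Leu15, Val16, Leu17.

8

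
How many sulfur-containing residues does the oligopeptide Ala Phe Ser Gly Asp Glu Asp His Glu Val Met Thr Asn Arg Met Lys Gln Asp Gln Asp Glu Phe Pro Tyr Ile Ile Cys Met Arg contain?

4

Cysteine (C, thiol) and methionine (M, thioether) are the two sulfur-containing amino acids.
Matching residues: Met11, Met15, Cys27, Met28.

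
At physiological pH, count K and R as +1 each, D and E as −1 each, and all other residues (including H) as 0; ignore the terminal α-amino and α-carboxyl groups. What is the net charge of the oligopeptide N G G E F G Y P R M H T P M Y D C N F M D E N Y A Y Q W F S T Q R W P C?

-2

Positive (K, R): R9, R33 → +2.
Negative (D, E): E4, D16, D21, E22 → −4.
Net charge = (+2) + (−4) = −2.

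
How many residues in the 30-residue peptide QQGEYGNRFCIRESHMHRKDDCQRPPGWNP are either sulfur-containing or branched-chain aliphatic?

Sulfur-containing: C, M. Branched-chain aliphatic: I, L, V.
Sulfur-containing residues here: C10, M16, C22 (3).
Branched-chain aliphatic residues here: I11 (1).
The two groups share no amino acid, so total = 3 + 1 = 4.

4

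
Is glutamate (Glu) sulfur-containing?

Cysteine (C, thiol) and methionine (M, thioether) are the two sulfur-containing amino acids.
Glutamate is not in this group.

No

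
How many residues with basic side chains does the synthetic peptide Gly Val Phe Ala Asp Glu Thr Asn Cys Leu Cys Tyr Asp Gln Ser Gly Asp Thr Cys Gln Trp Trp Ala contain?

K, R, and H are the three residues with basic side chains (ε-amine, guanidinium, and imidazole respectively).
None of the 23 residues belong to this group.

0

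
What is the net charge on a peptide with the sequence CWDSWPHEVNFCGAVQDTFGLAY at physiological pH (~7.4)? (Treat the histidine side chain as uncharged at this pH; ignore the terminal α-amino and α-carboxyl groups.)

-3

The side chains ionized at physiological pH are Lys/Arg (+1) and Asp/Glu (−1); with His treated as neutral, nothing else contributes.
Positive (K, R): none → +0.
Negative (D, E): D3, E8, D17 → −3.
Net charge = (+0) + (−3) = −3.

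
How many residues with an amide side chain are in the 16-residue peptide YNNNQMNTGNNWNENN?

Only N (asparagine) and Q (glutamine) carry a side-chain carboxamide.
Matching residues: N2, N3, N4, Q5, N7, N10, N11, N13, N15, N16.

10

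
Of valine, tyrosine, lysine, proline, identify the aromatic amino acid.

Phenylalanine (F), tryptophan (W), and tyrosine (Y) have aromatic ring side chains.
Of the listed options, only tyrosine belongs to this group.

tyrosine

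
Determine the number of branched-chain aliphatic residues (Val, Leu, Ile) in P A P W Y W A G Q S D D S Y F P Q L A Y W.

Matching residues: L18.

1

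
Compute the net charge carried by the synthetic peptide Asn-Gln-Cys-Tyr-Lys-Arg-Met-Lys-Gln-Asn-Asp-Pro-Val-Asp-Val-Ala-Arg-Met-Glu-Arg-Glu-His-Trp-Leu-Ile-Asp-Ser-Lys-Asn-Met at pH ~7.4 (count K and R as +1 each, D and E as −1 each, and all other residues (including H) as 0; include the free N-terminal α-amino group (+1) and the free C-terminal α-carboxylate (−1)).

Positive (K, R): Lys5, Arg6, Lys8, Arg17, Arg20, Lys28 → +6.
Negative (D, E): Asp11, Asp14, Glu19, Glu21, Asp26 → −5.
The N-terminus (+1) and C-terminus (−1) cancel.
Net charge = (+6) + (−5) = +1.

+1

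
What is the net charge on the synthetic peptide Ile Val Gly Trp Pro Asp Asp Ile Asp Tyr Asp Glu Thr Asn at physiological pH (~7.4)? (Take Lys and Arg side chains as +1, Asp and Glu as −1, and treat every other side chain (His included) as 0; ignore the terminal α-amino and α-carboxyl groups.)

-5

Positive (K, R): none → +0.
Negative (D, E): Asp6, Asp7, Asp9, Asp11, Glu12 → −5.
Net charge = (+0) + (−5) = −5.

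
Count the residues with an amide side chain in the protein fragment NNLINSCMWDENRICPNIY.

Asparagine (N) and glutamine (Q) have uncharged amide side chains.
Matching residues: N1, N2, N5, N12, N17.

5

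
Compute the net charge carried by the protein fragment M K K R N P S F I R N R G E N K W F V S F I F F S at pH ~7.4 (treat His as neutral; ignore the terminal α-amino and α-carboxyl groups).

Near pH 7.4, K and R contribute +1 each, D and E contribute −1 each, and every other side chain (His included, as stated) is uncharged.
Positive (K, R): K2, K3, R4, R10, R12, K16 → +6.
Negative (D, E): E14 → −1.
Net charge = (+6) + (−1) = +5.

+5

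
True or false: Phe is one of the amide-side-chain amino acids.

Asparagine (N) and glutamine (Q) have uncharged amide side chains.
Phenylalanine is not in this group.

False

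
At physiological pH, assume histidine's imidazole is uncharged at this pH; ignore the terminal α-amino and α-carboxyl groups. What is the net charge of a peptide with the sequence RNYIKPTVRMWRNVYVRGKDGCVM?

At pH ~7.4 the Lys and Arg side chains are protonated (+1), the Asp and Glu side chains are deprotonated (−1), and with His taken as neutral all other side chains carry no charge.
Positive (K, R): R1, K5, R9, R12, R17, K19 → +6.
Negative (D, E): D20 → −1.
Net charge = (+6) + (−1) = +5.

+5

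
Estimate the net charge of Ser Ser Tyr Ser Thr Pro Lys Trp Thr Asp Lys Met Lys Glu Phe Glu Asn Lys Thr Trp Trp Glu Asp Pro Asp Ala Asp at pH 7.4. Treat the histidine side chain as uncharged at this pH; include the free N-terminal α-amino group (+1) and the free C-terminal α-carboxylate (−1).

Near pH 7.4, K and R contribute +1 each, D and E contribute −1 each, and every other side chain (His included, as stated) is uncharged.
Positive (K, R): Lys7, Lys11, Lys13, Lys18 → +4.
Negative (D, E): Asp10, Glu14, Glu16, Glu22, Asp23, Asp25, Asp27 → −7.
The N-terminus (+1) and C-terminus (−1) cancel.
Net charge = (+4) + (−7) = −3.

-3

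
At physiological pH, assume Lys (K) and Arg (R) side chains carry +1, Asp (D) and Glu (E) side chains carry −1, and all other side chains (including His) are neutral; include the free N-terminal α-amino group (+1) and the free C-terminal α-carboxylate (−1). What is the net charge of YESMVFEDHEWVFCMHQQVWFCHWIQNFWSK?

-3

Positive (K, R): K31 → +1.
Negative (D, E): E2, E7, D8, E10 → −4.
The N-terminus (+1) and C-terminus (−1) cancel.
Net charge = (+1) + (−4) = −3.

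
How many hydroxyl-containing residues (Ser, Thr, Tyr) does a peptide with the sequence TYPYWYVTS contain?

Matching residues: T1, Y2, Y4, Y6, T8, S9.

6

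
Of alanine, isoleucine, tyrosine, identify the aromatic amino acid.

F, W, and Y each carry an aromatic ring on the side chain.
Of the listed options, only tyrosine belongs to this group.

tyrosine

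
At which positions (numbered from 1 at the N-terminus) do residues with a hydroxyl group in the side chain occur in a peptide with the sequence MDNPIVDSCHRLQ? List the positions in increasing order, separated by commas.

S, T, and Y are the three residues with a side-chain hydroxyl.
Matching residues: S8.

8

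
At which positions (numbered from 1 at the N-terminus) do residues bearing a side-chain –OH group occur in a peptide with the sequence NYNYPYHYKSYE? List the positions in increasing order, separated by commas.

The –OH-bearing residues are Ser, Thr (aliphatic alcohols), and Tyr (phenol).
Matching residues: Y2, Y4, Y6, Y8, S10, Y11.

2, 4, 6, 8, 10, 11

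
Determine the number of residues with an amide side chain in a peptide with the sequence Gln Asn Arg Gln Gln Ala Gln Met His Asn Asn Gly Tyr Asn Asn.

Asparagine (N) and glutamine (Q) have uncharged amide side chains.
Matching residues: Gln1, Asn2, Gln4, Gln5, Gln7, Asn10, Asn11, Asn14, Asn15.

9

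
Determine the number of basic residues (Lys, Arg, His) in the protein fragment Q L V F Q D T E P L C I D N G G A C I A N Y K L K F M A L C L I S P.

2

Matching residues: K23, K25.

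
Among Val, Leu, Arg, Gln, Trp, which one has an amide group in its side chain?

Gln

The amide-side-chain residues are Asn (N) and Gln (Q).
Of the listed options, only Gln belongs to this group.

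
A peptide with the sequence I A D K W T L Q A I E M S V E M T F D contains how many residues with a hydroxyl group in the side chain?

3

Serine (S), threonine (T), and tyrosine (Y) each carry a hydroxyl group on the side chain.
Matching residues: T6, S13, T17.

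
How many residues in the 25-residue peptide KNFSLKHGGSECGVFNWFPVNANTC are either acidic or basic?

Acidic: D, E. Basic: H, K, R.
Acidic residues here: E11 (1).
Basic residues here: K1, K6, H7 (3).
The two groups share no amino acid, so total = 1 + 3 = 4.

4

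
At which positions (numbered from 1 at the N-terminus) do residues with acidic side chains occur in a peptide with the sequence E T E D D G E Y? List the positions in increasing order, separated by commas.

1, 3, 4, 5, 7

Only D (aspartate) and E (glutamate) carry a side-chain carboxylic acid.
Matching residues: E1, E3, D4, D5, E7.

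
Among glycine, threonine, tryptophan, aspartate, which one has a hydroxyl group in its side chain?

The –OH-bearing residues are Ser, Thr (aliphatic alcohols), and Tyr (phenol).
Of the listed options, only threonine belongs to this group.

threonine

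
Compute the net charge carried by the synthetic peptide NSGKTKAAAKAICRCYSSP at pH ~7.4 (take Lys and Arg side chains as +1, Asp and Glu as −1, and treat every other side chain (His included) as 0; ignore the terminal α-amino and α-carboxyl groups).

+4

Positive (K, R): K4, K6, K10, R14 → +4.
Negative (D, E): none → −0.
Net charge = (+4) + (−0) = +4.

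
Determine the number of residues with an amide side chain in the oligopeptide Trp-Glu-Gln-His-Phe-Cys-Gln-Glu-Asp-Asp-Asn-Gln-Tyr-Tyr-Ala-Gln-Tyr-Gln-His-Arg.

Only N (asparagine) and Q (glutamine) carry a side-chain carboxamide.
Matching residues: Gln3, Gln7, Asn11, Gln12, Gln16, Gln18.

6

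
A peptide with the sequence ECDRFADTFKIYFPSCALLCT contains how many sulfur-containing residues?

3

Only Cys (C) and Met (M) have a sulfur atom in the side chain.
Matching residues: C2, C16, C20.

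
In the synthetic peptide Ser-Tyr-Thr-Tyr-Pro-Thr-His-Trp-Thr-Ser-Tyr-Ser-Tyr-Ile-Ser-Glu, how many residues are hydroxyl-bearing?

The –OH-bearing residues are Ser, Thr (aliphatic alcohols), and Tyr (phenol).
Matching residues: Ser1, Tyr2, Thr3, Tyr4, Thr6, Thr9, Ser10, Tyr11, Ser12, Tyr13, Ser15.

11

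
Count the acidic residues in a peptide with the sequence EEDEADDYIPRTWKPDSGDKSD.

Aspartate (D) and glutamate (E) have carboxylic-acid side chains and are the acidic amino acids.
Matching residues: E1, E2, D3, E4, D6, D7, D16, D19, D22.

9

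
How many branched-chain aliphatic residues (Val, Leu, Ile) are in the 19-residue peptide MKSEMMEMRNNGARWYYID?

1

Matching residues: I18.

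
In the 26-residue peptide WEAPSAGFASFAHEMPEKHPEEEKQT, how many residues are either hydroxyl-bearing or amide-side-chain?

4

Hydroxyl-bearing: S, T, Y. Amide-side-chain: N, Q.
Hydroxyl-bearing residues here: S5, S10, T26 (3).
Amide-side-chain residues here: Q25 (1).
The two groups share no amino acid, so total = 3 + 1 = 4.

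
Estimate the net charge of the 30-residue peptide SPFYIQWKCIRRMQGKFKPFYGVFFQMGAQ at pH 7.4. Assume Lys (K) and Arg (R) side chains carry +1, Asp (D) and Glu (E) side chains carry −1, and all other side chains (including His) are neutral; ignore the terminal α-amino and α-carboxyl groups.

+5

Positive (K, R): K8, R11, R12, K16, K18 → +5.
Negative (D, E): none → −0.
Net charge = (+5) + (−0) = +5.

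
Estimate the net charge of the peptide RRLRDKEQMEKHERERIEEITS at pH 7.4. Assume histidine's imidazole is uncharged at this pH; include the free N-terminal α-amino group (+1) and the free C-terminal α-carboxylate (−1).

At pH ~7.4 the Lys and Arg side chains are protonated (+1), the Asp and Glu side chains are deprotonated (−1), and with His taken as neutral all other side chains carry no charge.
Positive (K, R): R1, R2, R4, K6, K11, R14, R16 → +7.
Negative (D, E): D5, E7, E10, E13, E15, E18, E19 → −7.
The N-terminus (+1) and C-terminus (−1) cancel.
Net charge = (+7) + (−7) = 0.

0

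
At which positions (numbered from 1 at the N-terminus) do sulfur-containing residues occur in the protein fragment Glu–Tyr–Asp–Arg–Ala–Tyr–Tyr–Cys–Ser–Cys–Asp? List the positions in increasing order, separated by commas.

Cysteine (C, thiol) and methionine (M, thioether) are the two sulfur-containing amino acids.
Matching residues: Cys8, Cys10.

8, 10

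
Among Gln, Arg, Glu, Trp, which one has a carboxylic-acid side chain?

Only D (aspartate) and E (glutamate) carry a side-chain carboxylic acid.
Of the listed options, only Glu belongs to this group.

Glu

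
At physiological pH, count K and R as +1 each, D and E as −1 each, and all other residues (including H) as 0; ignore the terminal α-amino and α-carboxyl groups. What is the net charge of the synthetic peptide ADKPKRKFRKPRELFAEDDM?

Positive (K, R): K3, K5, R6, K7, R9, K10, R12 → +7.
Negative (D, E): D2, E13, E17, D18, D19 → −5.
Net charge = (+7) + (−5) = +2.

+2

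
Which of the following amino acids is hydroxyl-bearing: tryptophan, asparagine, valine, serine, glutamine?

Serine (S), threonine (T), and tyrosine (Y) each carry a hydroxyl group on the side chain.
Of the listed options, only serine belongs to this group.

serine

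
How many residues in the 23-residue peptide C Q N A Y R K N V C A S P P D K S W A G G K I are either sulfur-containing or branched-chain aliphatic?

4

Sulfur-containing: C, M. Branched-chain aliphatic: I, L, V.
Sulfur-containing residues here: C1, C10 (2).
Branched-chain aliphatic residues here: V9, I23 (2).
The two groups share no amino acid, so total = 2 + 2 = 4.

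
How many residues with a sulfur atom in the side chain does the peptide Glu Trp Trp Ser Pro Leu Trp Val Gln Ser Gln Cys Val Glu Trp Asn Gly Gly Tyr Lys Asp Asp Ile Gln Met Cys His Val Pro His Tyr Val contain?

3

The sulfur-bearing residues are cysteine (–SH) and methionine (–S–CH₃).
Matching residues: Cys12, Met25, Cys26.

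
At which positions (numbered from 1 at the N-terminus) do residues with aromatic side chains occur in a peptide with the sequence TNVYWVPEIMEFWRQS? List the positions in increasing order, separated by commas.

Phenylalanine (F), tryptophan (W), and tyrosine (Y) have aromatic ring side chains.
Matching residues: Y4, W5, F12, W13.

4, 5, 12, 13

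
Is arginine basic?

Yes

Lysine (K), arginine (R), and histidine (H) have basic, nitrogen-containing side chains.
Arginine is in this group.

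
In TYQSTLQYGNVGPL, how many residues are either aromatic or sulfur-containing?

Aromatic: F, W, Y. Sulfur-containing: C, M.
Aromatic residues here: Y2, Y8 (2).
Sulfur-containing residues here: none (0).
The two groups share no amino acid, so total = 2 + 0 = 2.

2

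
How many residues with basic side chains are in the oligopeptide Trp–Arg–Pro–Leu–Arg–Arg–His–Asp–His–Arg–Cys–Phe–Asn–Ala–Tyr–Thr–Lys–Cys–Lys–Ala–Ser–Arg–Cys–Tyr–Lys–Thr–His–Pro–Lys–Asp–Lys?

13

K, R, and H are the three residues with basic side chains (ε-amine, guanidinium, and imidazole respectively).
Matching residues: Arg2, Arg5, Arg6, His7, His9, Arg10, Lys17, Lys19, Arg22, Lys25, His27, Lys29, Lys31.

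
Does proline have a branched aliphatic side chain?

No

V, L, and I make up the branched-chain aliphatic group.
Proline is not in this group.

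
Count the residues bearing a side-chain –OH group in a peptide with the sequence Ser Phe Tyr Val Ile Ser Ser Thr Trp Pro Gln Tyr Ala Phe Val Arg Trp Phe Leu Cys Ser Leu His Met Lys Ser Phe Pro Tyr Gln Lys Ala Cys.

Serine (S), threonine (T), and tyrosine (Y) each carry a hydroxyl group on the side chain.
Matching residues: Ser1, Tyr3, Ser6, Ser7, Thr8, Tyr12, Ser21, Ser26, Tyr29.

9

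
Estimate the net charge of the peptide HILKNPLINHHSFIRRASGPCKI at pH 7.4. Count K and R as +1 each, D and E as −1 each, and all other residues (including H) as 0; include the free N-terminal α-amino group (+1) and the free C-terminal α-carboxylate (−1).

Positive (K, R): K4, R15, R16, K22 → +4.
Negative (D, E): none → −0.
The N-terminus (+1) and C-terminus (−1) cancel.
Net charge = (+4) + (−0) = +4.

+4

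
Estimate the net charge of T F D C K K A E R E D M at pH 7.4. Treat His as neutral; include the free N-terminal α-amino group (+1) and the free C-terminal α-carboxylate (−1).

-1

At pH ~7.4 the Lys and Arg side chains are protonated (+1), the Asp and Glu side chains are deprotonated (−1), and with His taken as neutral all other side chains carry no charge.
Positive (K, R): K5, K6, R9 → +3.
Negative (D, E): D3, E8, E10, D11 → −4.
The N-terminus (+1) and C-terminus (−1) cancel.
Net charge = (+3) + (−4) = −1.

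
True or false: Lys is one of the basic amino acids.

True

K, R, and H are the three residues with basic side chains (ε-amine, guanidinium, and imidazole respectively).
Lysine is in this group.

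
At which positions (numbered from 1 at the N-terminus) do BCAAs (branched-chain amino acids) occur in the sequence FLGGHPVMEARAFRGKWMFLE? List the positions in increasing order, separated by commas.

The BCAAs are Val, Leu, and Ile — aliphatic side chains with a branch point.
Matching residues: L2, V7, L20.

2, 7, 20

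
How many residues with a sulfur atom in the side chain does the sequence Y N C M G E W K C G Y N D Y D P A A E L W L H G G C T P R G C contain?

Cysteine (C, thiol) and methionine (M, thioether) are the two sulfur-containing amino acids.
Matching residues: C3, M4, C9, C26, C31.

5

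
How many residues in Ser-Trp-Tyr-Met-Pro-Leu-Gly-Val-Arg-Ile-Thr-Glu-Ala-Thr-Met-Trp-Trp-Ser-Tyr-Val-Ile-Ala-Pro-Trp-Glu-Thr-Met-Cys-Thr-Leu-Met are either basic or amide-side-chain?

Basic: H, K, R. Amide-side-chain: N, Q.
Basic residues here: Arg9 (1).
Amide-side-chain residues here: none (0).
The two groups share no amino acid, so total = 1 + 0 = 1.

1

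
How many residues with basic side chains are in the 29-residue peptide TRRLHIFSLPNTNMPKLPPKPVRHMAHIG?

K, R, and H are the three residues with basic side chains (ε-amine, guanidinium, and imidazole respectively).
Matching residues: R2, R3, H5, K16, K20, R23, H24, H27.

8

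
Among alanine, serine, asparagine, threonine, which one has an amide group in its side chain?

Only N (asparagine) and Q (glutamine) carry a side-chain carboxamide.
Of the listed options, only asparagine belongs to this group.

asparagine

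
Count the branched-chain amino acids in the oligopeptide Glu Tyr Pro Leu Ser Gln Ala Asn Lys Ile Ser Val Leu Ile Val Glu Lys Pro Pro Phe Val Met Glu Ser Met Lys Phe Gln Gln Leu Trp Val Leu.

The BCAAs are Val, Leu, and Ile — aliphatic side chains with a branch point.
Matching residues: Leu4, Ile10, Val12, Leu13, Ile14, Val15, Val21, Leu30, Val32, Leu33.

10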